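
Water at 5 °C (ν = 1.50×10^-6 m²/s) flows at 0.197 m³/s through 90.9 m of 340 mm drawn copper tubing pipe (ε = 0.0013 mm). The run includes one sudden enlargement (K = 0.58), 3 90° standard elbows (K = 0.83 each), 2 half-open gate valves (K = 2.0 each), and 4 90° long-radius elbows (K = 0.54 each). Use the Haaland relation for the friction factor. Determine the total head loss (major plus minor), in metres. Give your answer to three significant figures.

V = 4Q/(πD²) = 2.170 m/s; V²/2g = 0.2400 m
Re = 4.92×10^5, ε/D = 3.82×10^-6 → f = 0.01314 (Haaland)
Major: h_f = f(L/D)·V²/2g = 0.01314·267.4·0.2400 = 0.8432 m
Minor: ΣK = 9.23; h_m = ΣK·V²/2g = 2.215 m
Total H_L = 0.8432 + 2.215 = 3.058 m

H_L ≈ 3.06 m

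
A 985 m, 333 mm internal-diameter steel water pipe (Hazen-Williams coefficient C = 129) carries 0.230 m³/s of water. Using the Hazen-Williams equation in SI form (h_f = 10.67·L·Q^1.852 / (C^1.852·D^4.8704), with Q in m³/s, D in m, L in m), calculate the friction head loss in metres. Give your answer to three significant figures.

h_f = 10.67·985·0.230^1.852 / (129^1.852·0.333^4.8704) = 18.05 m

h_f ≈ 18.1 m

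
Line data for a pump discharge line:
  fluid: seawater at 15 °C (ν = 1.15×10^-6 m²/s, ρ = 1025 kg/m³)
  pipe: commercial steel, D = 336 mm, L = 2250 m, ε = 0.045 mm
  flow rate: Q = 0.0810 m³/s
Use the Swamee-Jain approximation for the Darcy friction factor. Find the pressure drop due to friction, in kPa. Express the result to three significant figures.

Δp ≈ 45.8 kPa

V = 4Q/(πD²) = 4·0.0810/(π·0.336²) = 0.9135 m/s
Re = VD/ν = 0.9135·0.336/1.15×10^-6 = 2.67×10^5 → turbulent
ε/D = 0.045/336 = 1.34×10^-4
Swamee-Jain: f = 0.01599
h_f = f(L/D)V²/(2g) = 0.01599·(2250/0.336)·0.9135²/(2·9.81) = 4.555 m
Δp = ρg·h_f = 1025·9.81·4.555 = 45.80 kPa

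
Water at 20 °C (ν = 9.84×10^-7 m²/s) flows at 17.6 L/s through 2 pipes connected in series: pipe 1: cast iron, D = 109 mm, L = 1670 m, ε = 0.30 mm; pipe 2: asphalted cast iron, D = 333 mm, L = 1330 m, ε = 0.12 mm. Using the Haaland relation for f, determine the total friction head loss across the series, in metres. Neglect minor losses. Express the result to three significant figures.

H ≈ 73.0 m

Pipe 1: V = 1.886 m/s, Re = 2.09×10^5, ε/D = 0.00275, f = 0.02620, h_1 = f(L/D)V²/2g = 72.79 m
Pipe 2: V = 0.2021 m/s, Re = 6.84×10^4, ε/D = 3.60×10^-4, f = 0.02065, h_2 = f(L/D)V²/2g = 0.1717 m
Series → Q common, losses add: H = Σh = 72.96 m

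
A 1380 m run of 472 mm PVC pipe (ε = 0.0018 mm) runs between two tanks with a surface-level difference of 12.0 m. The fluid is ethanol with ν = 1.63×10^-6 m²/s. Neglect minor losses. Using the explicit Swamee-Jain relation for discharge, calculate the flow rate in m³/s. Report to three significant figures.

Q ≈ 0.447 m³/s

Swamee-Jain (Type II): Q = -0.965·√(gD⁵h_f/L)·ln[ε/(3.7D) + √(3.17ν²L/(gD³h_f))]
√(gD⁵h_f/L) = √(9.81·0.472⁵·12.0/1380) = 0.04470
ε/(3.7D) = 1.03×10^-6; √(3.17ν²L/(gD³h_f)) = 3.06×10^-5
Q = -0.965·0.04470·ln(3.167×10^-5) = 0.4469 m³/s
Check: V = 2.55 m/s, Re = 7.40×10^5, f = 0.01230, h_f = 12.0 m ≈ 12.0 m ✓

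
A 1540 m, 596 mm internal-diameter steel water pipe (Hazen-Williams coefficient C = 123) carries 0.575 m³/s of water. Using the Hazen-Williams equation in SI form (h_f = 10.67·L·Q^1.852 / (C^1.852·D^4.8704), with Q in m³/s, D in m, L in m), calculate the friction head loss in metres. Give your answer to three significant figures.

h_f ≈ 9.88 m

h_f = 10.67·1540·0.575^1.852 / (123^1.852·0.596^4.8704) = 9.879 m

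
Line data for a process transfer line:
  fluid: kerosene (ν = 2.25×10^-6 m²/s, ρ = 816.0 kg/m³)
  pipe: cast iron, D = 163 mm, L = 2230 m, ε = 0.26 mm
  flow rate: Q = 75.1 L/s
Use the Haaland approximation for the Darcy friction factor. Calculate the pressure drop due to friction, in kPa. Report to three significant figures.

V = 4Q/(πD²) = 4·0.0751/(π·0.163²) = 3.599 m/s
Re = VD/ν = 3.599·0.163/2.25×10^-6 = 2.61×10^5 → turbulent
ε/D = 0.26/163 = 0.00160
Haaland: f = 0.02283
h_f = f(L/D)V²/(2g) = 0.02283·(2230/0.163)·3.599²/(2·9.81) = 206.2 m
Δp = ρg·h_f = 816.0·9.81·206.2 = 1650 kPa

Δp ≈ 1650 kPa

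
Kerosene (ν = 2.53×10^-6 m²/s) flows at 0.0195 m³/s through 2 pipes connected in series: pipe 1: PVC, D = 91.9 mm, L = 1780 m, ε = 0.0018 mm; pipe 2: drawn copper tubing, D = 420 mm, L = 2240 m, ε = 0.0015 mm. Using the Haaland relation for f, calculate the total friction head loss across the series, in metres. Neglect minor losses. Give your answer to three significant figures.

Pipe 1: V = 2.940 m/s, Re = 1.07×10^5, ε/D = 1.96×10^-5, f = 0.01766, h_1 = f(L/D)V²/2g = 150.7 m
Pipe 2: V = 0.1407 m/s, Re = 2.34×10^4, ε/D = 3.57×10^-6, f = 0.02478, h_2 = f(L/D)V²/2g = 0.1334 m
Series → Q common, losses add: H = Σh = 150.8 m

H ≈ 151 m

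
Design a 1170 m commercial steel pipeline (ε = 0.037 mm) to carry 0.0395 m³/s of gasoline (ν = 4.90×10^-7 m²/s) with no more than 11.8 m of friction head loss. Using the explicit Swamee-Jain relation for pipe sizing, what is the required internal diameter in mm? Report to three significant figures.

Swamee-Jain (Type III): D = 0.66·[ε^1.25·(LQ²/(gh_f))^4.75 + ν·Q^9.4·(L/(gh_f))^5.2]^0.04
LQ²/(gh_f) = 0.01577; L/(gh_f) = 10.11
Term 1 = ε^1.25·(…)^4.75 = 7.94×10^-15; Term 2 = ν·Q^9.4·(…)^5.2 = 5.28×10^-15
D = 0.66·(7.94×10^-15 + 5.28×10^-15)^0.04 = 0.1838 m = 184 mm
Check: V = 1.49 m/s, Re = 5.58×10^5, f = 0.01538, h_f = 11.1 m ≈ 11.8 m ✓

D ≈ 184 mm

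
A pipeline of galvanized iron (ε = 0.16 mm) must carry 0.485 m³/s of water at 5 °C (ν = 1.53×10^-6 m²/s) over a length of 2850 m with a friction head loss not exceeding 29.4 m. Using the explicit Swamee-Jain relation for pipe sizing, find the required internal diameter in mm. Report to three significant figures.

Swamee-Jain (Type III): D = 0.66·[ε^1.25·(LQ²/(gh_f))^4.75 + ν·Q^9.4·(L/(gh_f))^5.2]^0.04
LQ²/(gh_f) = 2.324; L/(gh_f) = 9.882
Term 1 = ε^1.25·(…)^4.75 = 9.89×10^-4; Term 2 = ν·Q^9.4·(…)^5.2 = 2.53×10^-4
D = 0.66·(9.89×10^-4 + 2.53×10^-4)^0.04 = 0.5050 m = 505 mm
Check: V = 2.42 m/s, Re = 7.99×10^5, f = 0.01607, h_f = 27.1 m ≈ 29.4 m ✓

D ≈ 505 mm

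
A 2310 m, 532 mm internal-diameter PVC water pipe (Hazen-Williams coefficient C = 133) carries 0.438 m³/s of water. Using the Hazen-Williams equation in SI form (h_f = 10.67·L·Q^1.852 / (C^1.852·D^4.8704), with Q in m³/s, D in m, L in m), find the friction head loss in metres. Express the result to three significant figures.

h_f = 10.67·2310·0.438^1.852 / (133^1.852·0.532^4.8704) = 13.47 m

h_f ≈ 13.5 m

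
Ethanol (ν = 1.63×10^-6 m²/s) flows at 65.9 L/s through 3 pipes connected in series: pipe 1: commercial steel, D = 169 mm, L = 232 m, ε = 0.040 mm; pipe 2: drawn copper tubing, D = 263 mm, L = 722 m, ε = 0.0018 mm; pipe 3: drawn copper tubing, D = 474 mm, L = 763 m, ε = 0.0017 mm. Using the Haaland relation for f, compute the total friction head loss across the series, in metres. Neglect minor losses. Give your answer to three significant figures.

H ≈ 13.3 m

Pipe 1: V = 2.938 m/s, Re = 3.05×10^5, ε/D = 2.37×10^-4, f = 0.01632, h_1 = f(L/D)V²/2g = 9.854 m
Pipe 2: V = 1.213 m/s, Re = 1.96×10^5, ε/D = 6.84×10^-6, f = 0.01560, h_2 = f(L/D)V²/2g = 3.213 m
Pipe 3: V = 0.3735 m/s, Re = 1.09×10^5, ε/D = 3.59×10^-6, f = 0.01753, h_3 = f(L/D)V²/2g = 0.2006 m
Series → Q common, losses add: H = Σh = 13.27 m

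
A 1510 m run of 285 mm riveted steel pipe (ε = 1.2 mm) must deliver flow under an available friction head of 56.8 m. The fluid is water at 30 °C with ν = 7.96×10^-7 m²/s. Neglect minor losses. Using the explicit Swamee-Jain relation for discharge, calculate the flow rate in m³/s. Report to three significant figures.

Q ≈ 0.172 m³/s

Swamee-Jain (Type II): Q = -0.965·√(gD⁵h_f/L)·ln[ε/(3.7D) + √(3.17ν²L/(gD³h_f))]
√(gD⁵h_f/L) = √(9.81·0.285⁵·56.8/1510) = 0.02634
ε/(3.7D) = 0.00114; √(3.17ν²L/(gD³h_f)) = 1.53×10^-5
Q = -0.965·0.02634·ln(0.001153) = 0.1720 m³/s
Check: V = 2.70 m/s, Re = 9.65×10^5, f = 0.02902, h_f = 56.9 m ≈ 56.8 m ✓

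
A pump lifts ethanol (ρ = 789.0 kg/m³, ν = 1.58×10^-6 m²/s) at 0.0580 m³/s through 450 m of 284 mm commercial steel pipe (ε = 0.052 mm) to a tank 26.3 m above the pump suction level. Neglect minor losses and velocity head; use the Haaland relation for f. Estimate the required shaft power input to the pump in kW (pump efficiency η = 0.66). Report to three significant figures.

P_shaft ≈ 18.7 kW

V = 4Q/(πD²) = 0.9156 m/s; Re = 1.65×10^5; ε/D = 1.83×10^-4; f = 0.01723
h_f = f(L/D)V²/2g = 1.166 m
Total head H = z + h_f = 26.3 + 1.166 = 27.47 m
P_hyd = ρgQH = 789.0·9.81·0.0580·27.47 = 12.33 kW
P_shaft = P_hyd/η = 12.33/0.66 = 18.68 kW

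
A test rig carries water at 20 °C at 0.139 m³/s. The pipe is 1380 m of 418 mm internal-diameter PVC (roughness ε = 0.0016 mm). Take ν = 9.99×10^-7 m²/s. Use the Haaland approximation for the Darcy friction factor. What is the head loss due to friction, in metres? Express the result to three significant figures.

h_f ≈ 2.33 m

V = 4Q/(πD²) = 4·0.139/(π·0.418²) = 1.013 m/s
Re = VD/ν = 1.013·0.418/9.99×10^-7 = 4.24×10^5 → turbulent
ε/D = 0.0016/418 = 3.83×10^-6
Haaland: f = 0.01350
h_f = f(L/D)V²/(2g) = 0.01350·(1380/0.418)·1.013²/(2·9.81) = 2.330 m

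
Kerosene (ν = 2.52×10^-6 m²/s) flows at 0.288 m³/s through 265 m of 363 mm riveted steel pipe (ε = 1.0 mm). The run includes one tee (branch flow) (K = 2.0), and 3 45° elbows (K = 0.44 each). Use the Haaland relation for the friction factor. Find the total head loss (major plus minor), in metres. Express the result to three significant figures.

H_L ≈ 8.78 m

V = 4Q/(πD²) = 2.783 m/s; V²/2g = 0.3947 m
Re = 4.01×10^5, ε/D = 0.00275 → f = 0.02592 (Haaland)
Major: h_f = f(L/D)·V²/2g = 0.02592·730.0·0.3947 = 7.469 m
Minor: ΣK = 3.32; h_m = ΣK·V²/2g = 1.310 m
Total H_L = 7.469 + 1.310 = 8.780 m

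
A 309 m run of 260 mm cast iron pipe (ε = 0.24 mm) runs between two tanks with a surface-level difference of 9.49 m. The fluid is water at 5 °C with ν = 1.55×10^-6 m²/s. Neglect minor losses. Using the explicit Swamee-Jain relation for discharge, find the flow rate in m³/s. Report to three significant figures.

Swamee-Jain (Type II): Q = -0.965·√(gD⁵h_f/L)·ln[ε/(3.7D) + √(3.17ν²L/(gD³h_f))]
√(gD⁵h_f/L) = √(9.81·0.260⁵·9.49/309) = 0.01892
ε/(3.7D) = 2.49×10^-4; √(3.17ν²L/(gD³h_f)) = 3.79×10^-5
Q = -0.965·0.01892·ln(2.874×10^-4) = 0.1489 m³/s
Check: V = 2.80 m/s, Re = 4.70×10^5, f = 0.02005, h_f = 9.55 m ≈ 9.49 m ✓

Q ≈ 0.149 m³/s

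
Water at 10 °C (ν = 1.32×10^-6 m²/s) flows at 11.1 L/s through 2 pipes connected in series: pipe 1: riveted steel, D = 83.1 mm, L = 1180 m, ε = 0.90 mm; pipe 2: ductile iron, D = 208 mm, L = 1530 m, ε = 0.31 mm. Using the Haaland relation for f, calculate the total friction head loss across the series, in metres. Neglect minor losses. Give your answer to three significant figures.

H ≈ 121 m

Pipe 1: V = 2.047 m/s, Re = 1.29×10^5, ε/D = 0.0108, f = 0.03944, h_1 = f(L/D)V²/2g = 119.6 m
Pipe 2: V = 0.3267 m/s, Re = 5.15×10^4, ε/D = 0.00149, f = 0.02496, h_2 = f(L/D)V²/2g = 0.9986 m
Series → Q common, losses add: H = Σh = 120.6 m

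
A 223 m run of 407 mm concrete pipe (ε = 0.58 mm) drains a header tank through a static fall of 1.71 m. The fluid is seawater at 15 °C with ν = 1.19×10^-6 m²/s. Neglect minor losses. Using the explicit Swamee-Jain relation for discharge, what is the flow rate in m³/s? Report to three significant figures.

Swamee-Jain (Type II): Q = -0.965·√(gD⁵h_f/L)·ln[ε/(3.7D) + √(3.17ν²L/(gD³h_f))]
√(gD⁵h_f/L) = √(9.81·0.407⁵·1.71/223) = 0.02898
ε/(3.7D) = 3.85×10^-4; √(3.17ν²L/(gD³h_f)) = 2.98×10^-5
Q = -0.965·0.02898·ln(4.149×10^-4) = 0.2178 m³/s
Check: V = 1.67 m/s, Re = 5.73×10^5, f = 0.02196, h_f = 1.72 m ≈ 1.71 m ✓

Q ≈ 0.218 m³/s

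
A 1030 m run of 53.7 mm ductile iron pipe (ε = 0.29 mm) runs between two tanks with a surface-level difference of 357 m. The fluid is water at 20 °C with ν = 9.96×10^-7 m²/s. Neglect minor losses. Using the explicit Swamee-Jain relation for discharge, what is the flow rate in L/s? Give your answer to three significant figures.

Q ≈ 7.70 L/s

Swamee-Jain (Type II): Q = -0.965·√(gD⁵h_f/L)·ln[ε/(3.7D) + √(3.17ν²L/(gD³h_f))]
√(gD⁵h_f/L) = √(9.81·0.0537⁵·357/1030) = 0.001232
ε/(3.7D) = 0.00146; √(3.17ν²L/(gD³h_f)) = 7.73×10^-5
Q = -0.965·0.001232·ln(0.001537) = 0.007703 m³/s
Check: V = 3.40 m/s, Re = 1.83×10^5, f = 0.03176, h_f = 359 m ≈ 357 m ✓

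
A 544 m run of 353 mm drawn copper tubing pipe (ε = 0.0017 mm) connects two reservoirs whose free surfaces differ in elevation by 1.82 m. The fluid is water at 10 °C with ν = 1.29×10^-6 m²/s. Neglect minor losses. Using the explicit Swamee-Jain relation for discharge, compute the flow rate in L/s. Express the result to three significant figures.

Swamee-Jain (Type II): Q = -0.965·√(gD⁵h_f/L)·ln[ε/(3.7D) + √(3.17ν²L/(gD³h_f))]
√(gD⁵h_f/L) = √(9.81·0.353⁵·1.82/544) = 0.01341
ε/(3.7D) = 1.30×10^-6; √(3.17ν²L/(gD³h_f)) = 6.04×10^-5
Q = -0.965·0.01341·ln(6.175×10^-5) = 0.1254 m³/s
Check: V = 1.28 m/s, Re = 3.51×10^5, f = 0.01402, h_f = 1.81 m ≈ 1.82 m ✓

Q ≈ 125 L/s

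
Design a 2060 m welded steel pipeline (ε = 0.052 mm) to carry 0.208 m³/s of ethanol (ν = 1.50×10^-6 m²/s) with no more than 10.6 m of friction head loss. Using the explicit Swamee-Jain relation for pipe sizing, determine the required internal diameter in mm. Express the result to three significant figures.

Swamee-Jain (Type III): D = 0.66·[ε^1.25·(LQ²/(gh_f))^4.75 + ν·Q^9.4·(L/(gh_f))^5.2]^0.04
LQ²/(gh_f) = 0.8571; L/(gh_f) = 19.81
Term 1 = ε^1.25·(…)^4.75 = 2.12×10^-6; Term 2 = ν·Q^9.4·(…)^5.2 = 3.23×10^-6
D = 0.66·(2.12×10^-6 + 3.23×10^-6)^0.04 = 0.4062 m = 406 mm
Check: V = 1.61 m/s, Re = 4.35×10^5, f = 0.01501, h_f = 10.0 m ≈ 10.6 m ✓

D ≈ 406 mm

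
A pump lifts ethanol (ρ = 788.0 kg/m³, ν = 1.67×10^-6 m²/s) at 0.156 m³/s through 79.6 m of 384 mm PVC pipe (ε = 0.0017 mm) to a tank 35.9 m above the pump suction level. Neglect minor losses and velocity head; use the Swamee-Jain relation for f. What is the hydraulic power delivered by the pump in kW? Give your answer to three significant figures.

V = 4Q/(πD²) = 1.347 m/s; Re = 3.10×10^5; ε/D = 4.43×10^-6; f = 0.01434
h_f = f(L/D)V²/2g = 0.2749 m
Total head H = z + h_f = 35.9 + 0.2749 = 36.17 m
P_hyd = ρgQH = 788.0·9.81·0.156·36.17 = 43.62 kW

P_hyd ≈ 43.6 kW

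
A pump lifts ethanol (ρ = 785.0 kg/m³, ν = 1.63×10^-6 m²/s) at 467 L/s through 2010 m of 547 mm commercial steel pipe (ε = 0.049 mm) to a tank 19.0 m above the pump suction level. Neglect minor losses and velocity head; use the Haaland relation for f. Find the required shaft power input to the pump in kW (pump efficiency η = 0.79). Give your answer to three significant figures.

P_shaft ≈ 133 kW

V = 4Q/(πD²) = 1.987 m/s; Re = 6.67×10^5; ε/D = 8.96×10^-5; f = 0.01369
h_f = f(L/D)V²/2g = 10.13 m
Total head H = z + h_f = 19.0 + 10.13 = 29.13 m
P_hyd = ρgQH = 785.0·9.81·0.467·29.13 = 104.7 kW
P_shaft = P_hyd/η = 104.7/0.79 = 132.6 kW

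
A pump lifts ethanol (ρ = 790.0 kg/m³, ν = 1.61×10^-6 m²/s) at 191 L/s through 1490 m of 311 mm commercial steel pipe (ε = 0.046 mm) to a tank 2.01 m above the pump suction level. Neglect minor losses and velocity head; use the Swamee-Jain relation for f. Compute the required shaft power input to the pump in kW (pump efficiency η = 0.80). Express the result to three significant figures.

V = 4Q/(πD²) = 2.514 m/s; Re = 4.86×10^5; ε/D = 1.48×10^-4; f = 0.01504
h_f = f(L/D)V²/2g = 23.22 m
Total head H = z + h_f = 2.01 + 23.22 = 25.23 m
P_hyd = ρgQH = 790.0·9.81·0.191·25.23 = 37.34 kW
P_shaft = P_hyd/η = 37.34/0.80 = 46.68 kW

P_shaft ≈ 46.7 kW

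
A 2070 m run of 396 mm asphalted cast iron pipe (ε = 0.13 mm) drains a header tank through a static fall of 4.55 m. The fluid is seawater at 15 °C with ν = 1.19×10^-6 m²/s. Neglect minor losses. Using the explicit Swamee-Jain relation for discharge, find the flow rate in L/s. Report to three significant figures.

Swamee-Jain (Type II): Q = -0.965·√(gD⁵h_f/L)·ln[ε/(3.7D) + √(3.17ν²L/(gD³h_f))]
√(gD⁵h_f/L) = √(9.81·0.396⁵·4.55/2070) = 0.01449
ε/(3.7D) = 8.87×10^-5; √(3.17ν²L/(gD³h_f)) = 5.79×10^-5
Q = -0.965·0.01449·ln(1.466×10^-4) = 0.1234 m³/s
Check: V = 1.00 m/s, Re = 3.34×10^5, f = 0.01710, h_f = 4.58 m ≈ 4.55 m ✓

Q ≈ 123 L/s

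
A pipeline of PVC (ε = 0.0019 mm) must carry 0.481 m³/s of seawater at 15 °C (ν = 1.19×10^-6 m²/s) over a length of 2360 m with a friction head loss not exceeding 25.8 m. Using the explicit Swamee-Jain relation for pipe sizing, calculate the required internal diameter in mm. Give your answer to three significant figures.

D ≈ 462 mm

Swamee-Jain (Type III): D = 0.66·[ε^1.25·(LQ²/(gh_f))^4.75 + ν·Q^9.4·(L/(gh_f))^5.2]^0.04
LQ²/(gh_f) = 2.157; L/(gh_f) = 9.324
Term 1 = ε^1.25·(…)^4.75 = 2.72×10^-6; Term 2 = ν·Q^9.4·(…)^5.2 = 1.35×10^-4
D = 0.66·(2.72×10^-6 + 1.35×10^-4)^0.04 = 0.4625 m = 462 mm
Check: V = 2.86 m/s, Re = 1.11×10^6, f = 0.01151, h_f = 24.5 m ≈ 25.8 m ✓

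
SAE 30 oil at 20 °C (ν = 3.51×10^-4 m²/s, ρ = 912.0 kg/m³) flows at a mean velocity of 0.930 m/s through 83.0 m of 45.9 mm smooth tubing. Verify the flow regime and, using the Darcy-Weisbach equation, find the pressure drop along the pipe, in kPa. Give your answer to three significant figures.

Re = VD/ν = 0.930·0.04590/3.51×10^-4 = 122 → laminar (Re < 2300)
f = 64/Re = 0.5262
h_f = f(L/D)V²/(2g) = 0.5262·(83.0/0.04590)·0.930²/(2·9.81) = 41.95 m
Δp = ρg·h_f = 912.0·9.81·41.95 = 375.3 kPa

Δp ≈ 375 kPa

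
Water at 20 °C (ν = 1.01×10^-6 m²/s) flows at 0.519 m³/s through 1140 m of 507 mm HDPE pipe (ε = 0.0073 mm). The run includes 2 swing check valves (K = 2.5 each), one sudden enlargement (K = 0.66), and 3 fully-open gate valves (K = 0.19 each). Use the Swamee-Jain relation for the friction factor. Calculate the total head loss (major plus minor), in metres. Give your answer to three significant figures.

H_L ≈ 10.8 m

V = 4Q/(πD²) = 2.571 m/s; V²/2g = 0.3368 m
Re = 1.29×10^6, ε/D = 1.44×10^-5 → f = 0.01153 (Swamee-Jain)
Major: h_f = f(L/D)·V²/2g = 0.01153·2249·0.3368 = 8.733 m
Minor: ΣK = 6.23; h_m = ΣK·V²/2g = 2.099 m
Total H_L = 8.733 + 2.099 = 10.83 m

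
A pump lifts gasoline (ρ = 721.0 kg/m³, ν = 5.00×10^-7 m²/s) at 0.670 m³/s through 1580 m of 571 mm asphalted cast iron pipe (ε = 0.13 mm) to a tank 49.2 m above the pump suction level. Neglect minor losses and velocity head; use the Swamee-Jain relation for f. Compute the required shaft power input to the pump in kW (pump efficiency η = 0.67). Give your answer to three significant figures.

P_shaft ≈ 447 kW

V = 4Q/(πD²) = 2.616 m/s; Re = 2.99×10^6; ε/D = 2.28×10^-4; f = 0.01448
h_f = f(L/D)V²/2g = 13.98 m
Total head H = z + h_f = 49.2 + 13.98 = 63.18 m
P_hyd = ρgQH = 721.0·9.81·0.670·63.18 = 299.4 kW
P_shaft = P_hyd/η = 299.4/0.67 = 446.9 kW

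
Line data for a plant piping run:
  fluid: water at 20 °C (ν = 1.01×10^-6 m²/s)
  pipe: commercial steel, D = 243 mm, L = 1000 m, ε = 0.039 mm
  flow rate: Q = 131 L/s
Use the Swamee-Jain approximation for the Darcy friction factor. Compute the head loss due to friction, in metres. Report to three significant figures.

h_f ≈ 24.6 m

V = 4Q/(πD²) = 4·0.131/(π·0.243²) = 2.825 m/s
Re = VD/ν = 2.825·0.243/1.01×10^-6 = 6.80×10^5 → turbulent
ε/D = 0.039/243 = 1.60×10^-4
Swamee-Jain: f = 0.01472
h_f = f(L/D)V²/(2g) = 0.01472·(1000/0.243)·2.825²/(2·9.81) = 24.64 m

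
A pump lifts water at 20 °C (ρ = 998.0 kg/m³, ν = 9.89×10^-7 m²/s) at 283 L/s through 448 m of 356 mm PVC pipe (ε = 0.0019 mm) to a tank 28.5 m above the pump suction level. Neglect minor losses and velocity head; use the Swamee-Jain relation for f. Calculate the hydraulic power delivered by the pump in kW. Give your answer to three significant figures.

P_hyd ≈ 95.8 kW

V = 4Q/(πD²) = 2.843 m/s; Re = 1.02×10^6; ε/D = 5.34×10^-6; f = 0.01170
h_f = f(L/D)V²/2g = 6.065 m
Total head H = z + h_f = 28.5 + 6.065 = 34.56 m
P_hyd = ρgQH = 998.0·9.81·0.283·34.56 = 95.77 kW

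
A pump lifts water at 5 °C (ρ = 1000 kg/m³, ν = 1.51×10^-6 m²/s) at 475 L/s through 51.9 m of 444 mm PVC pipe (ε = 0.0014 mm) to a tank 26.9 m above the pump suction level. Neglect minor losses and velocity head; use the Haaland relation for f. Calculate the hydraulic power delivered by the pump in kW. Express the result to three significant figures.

V = 4Q/(πD²) = 3.068 m/s; Re = 9.02×10^5; ε/D = 3.15×10^-6; f = 0.01184
h_f = f(L/D)V²/2g = 0.6638 m
Total head H = z + h_f = 26.9 + 0.6638 = 27.56 m
P_hyd = ρgQH = 1000·9.81·0.475·27.56 = 128.4 kW

P_hyd ≈ 128 kW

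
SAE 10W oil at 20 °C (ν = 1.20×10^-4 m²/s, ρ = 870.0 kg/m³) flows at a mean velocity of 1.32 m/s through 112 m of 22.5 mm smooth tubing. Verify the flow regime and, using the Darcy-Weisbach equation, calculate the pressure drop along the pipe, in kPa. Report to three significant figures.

Re = VD/ν = 1.32·0.02250/1.20×10^-4 = 248 → laminar (Re < 2300)
f = 64/Re = 0.2586
h_f = f(L/D)V²/(2g) = 0.2586·(112/0.02250)·1.32²/(2·9.81) = 114.3 m
Δp = ρg·h_f = 870.0·9.81·114.3 = 975.6 kPa

Δp ≈ 976 kPa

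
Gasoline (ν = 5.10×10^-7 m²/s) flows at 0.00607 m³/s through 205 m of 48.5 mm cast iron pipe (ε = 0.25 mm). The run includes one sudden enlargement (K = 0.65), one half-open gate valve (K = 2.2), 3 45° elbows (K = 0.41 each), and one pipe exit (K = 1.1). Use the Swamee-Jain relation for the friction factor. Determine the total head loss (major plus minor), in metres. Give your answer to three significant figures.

V = 4Q/(πD²) = 3.286 m/s; V²/2g = 0.5502 m
Re = 3.12×10^5, ε/D = 0.00515 → f = 0.03108 (Swamee-Jain)
Major: h_f = f(L/D)·V²/2g = 0.03108·4227·0.5502 = 72.28 m
Minor: ΣK = 5.18; h_m = ΣK·V²/2g = 2.850 m
Total H_L = 72.28 + 2.850 = 75.13 m

H_L ≈ 75.1 m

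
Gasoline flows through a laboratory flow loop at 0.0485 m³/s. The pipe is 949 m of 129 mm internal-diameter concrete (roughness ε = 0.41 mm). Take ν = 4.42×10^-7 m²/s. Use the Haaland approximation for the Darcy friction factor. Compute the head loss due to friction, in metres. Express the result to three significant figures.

h_f ≈ 138 m

V = 4Q/(πD²) = 4·0.0485/(π·0.129²) = 3.711 m/s
Re = VD/ν = 3.711·0.129/4.42×10^-7 = 1.08×10^6 → turbulent
ε/D = 0.41/129 = 0.00318
Haaland: f = 0.02676
h_f = f(L/D)V²/(2g) = 0.02676·(949/0.129)·3.711²/(2·9.81) = 138.2 m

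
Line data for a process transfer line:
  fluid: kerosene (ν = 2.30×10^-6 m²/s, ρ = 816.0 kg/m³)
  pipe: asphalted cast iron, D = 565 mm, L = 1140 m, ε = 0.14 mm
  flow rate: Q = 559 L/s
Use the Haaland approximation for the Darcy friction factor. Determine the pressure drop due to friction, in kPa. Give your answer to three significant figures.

V = 4Q/(πD²) = 4·0.559/(π·0.565²) = 2.230 m/s
Re = VD/ν = 2.230·0.565/2.30×10^-6 = 5.48×10^5 → turbulent
ε/D = 0.14/565 = 2.48×10^-4
Haaland: f = 0.01562
h_f = f(L/D)V²/(2g) = 0.01562·(1140/0.565)·2.230²/(2·9.81) = 7.985 m
Δp = ρg·h_f = 816.0·9.81·7.985 = 63.92 kPa

Δp ≈ 63.9 kPa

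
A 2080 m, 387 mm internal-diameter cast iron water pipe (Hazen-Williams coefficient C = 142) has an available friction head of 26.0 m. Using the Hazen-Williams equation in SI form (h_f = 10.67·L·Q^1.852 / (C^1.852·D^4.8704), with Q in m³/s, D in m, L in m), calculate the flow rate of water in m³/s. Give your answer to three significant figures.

Rearranging: Q = [h_f·C^1.852·D^4.8704 / (10.67·L)]^(1/1.852)
Q = [26.0·142^1.852·0.387^4.8704 / (10.67·2080)]^0.540 = 0.3057 m³/s

Q ≈ 0.306 m³/s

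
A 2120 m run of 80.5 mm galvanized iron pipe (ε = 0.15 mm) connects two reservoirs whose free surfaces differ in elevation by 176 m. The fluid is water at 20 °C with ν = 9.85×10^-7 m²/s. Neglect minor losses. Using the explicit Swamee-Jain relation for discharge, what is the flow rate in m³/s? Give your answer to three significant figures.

Q ≈ 0.0119 m³/s

Swamee-Jain (Type II): Q = -0.965·√(gD⁵h_f/L)·ln[ε/(3.7D) + √(3.17ν²L/(gD³h_f))]
√(gD⁵h_f/L) = √(9.81·0.0805⁵·176/2120) = 0.001659
ε/(3.7D) = 5.04×10^-4; √(3.17ν²L/(gD³h_f)) = 8.51×10^-5
Q = -0.965·0.001659·ln(5.887×10^-4) = 0.01191 m³/s
Check: V = 2.34 m/s, Re = 1.91×10^5, f = 0.02414, h_f = 177 m ≈ 176 m ✓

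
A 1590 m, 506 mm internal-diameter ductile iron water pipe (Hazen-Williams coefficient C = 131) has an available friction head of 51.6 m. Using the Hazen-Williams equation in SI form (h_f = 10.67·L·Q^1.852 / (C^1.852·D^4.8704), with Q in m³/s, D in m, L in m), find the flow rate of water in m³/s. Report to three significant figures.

Q ≈ 0.955 m³/s

Rearranging: Q = [h_f·C^1.852·D^4.8704 / (10.67·L)]^(1/1.852)
Q = [51.6·131^1.852·0.506^4.8704 / (10.67·1590)]^0.540 = 0.9555 m³/s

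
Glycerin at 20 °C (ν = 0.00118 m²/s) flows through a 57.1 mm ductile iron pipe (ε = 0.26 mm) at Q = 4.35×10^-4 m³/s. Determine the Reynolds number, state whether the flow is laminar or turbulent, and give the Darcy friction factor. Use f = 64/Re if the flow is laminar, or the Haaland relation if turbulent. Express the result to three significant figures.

Re ≈ 8.22; laminar; f = 64/Re ≈ 7.79

V = 4Q/(πD²) = 0.1699 m/s
Re = VD/ν = 0.1699·0.0571/0.00118 = 8.22
Re < 2300 → laminar → f = 64/Re = 7.786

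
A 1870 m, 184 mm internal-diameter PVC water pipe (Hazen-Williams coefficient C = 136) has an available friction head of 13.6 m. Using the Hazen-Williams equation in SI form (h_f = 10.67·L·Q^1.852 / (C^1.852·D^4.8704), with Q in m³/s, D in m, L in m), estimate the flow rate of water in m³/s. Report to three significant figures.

Rearranging: Q = [h_f·C^1.852·D^4.8704 / (10.67·L)]^(1/1.852)
Q = [13.6·136^1.852·0.184^4.8704 / (10.67·1870)]^0.540 = 0.03093 m³/s

Q ≈ 0.0309 m³/s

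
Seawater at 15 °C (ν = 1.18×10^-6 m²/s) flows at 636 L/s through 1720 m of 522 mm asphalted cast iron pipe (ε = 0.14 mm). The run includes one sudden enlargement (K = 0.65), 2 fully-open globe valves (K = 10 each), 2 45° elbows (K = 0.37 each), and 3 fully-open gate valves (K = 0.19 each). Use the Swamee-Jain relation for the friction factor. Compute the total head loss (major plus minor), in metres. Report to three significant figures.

V = 4Q/(πD²) = 2.972 m/s; V²/2g = 0.4501 m
Re = 1.31×10^6, ε/D = 2.68×10^-4 → f = 0.01529 (Swamee-Jain)
Major: h_f = f(L/D)·V²/2g = 0.01529·3295·0.4501 = 22.67 m
Minor: ΣK = 22.0; h_m = ΣK·V²/2g = 9.885 m
Total H_L = 22.67 + 9.885 = 32.56 m

H_L ≈ 32.6 m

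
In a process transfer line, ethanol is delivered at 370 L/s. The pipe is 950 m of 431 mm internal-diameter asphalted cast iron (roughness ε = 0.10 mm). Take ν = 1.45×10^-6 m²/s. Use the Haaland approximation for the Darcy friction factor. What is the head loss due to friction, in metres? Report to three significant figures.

V = 4Q/(πD²) = 4·0.370/(π·0.431²) = 2.536 m/s
Re = VD/ν = 2.536·0.431/1.45×10^-6 = 7.54×10^5 → turbulent
ε/D = 0.10/431 = 2.32×10^-4
Haaland: f = 0.01516
h_f = f(L/D)V²/(2g) = 0.01516·(950/0.431)·2.536²/(2·9.81) = 10.96 m

h_f ≈ 11.0 m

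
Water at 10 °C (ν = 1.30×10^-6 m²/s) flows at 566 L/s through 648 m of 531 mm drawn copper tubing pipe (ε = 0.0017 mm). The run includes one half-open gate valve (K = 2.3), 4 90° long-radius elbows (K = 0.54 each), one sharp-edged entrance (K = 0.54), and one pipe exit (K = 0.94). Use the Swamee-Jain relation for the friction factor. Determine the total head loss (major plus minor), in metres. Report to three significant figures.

V = 4Q/(πD²) = 2.556 m/s; V²/2g = 0.3329 m
Re = 1.04×10^6, ε/D = 3.20×10^-6 → f = 0.01161 (Swamee-Jain)
Major: h_f = f(L/D)·V²/2g = 0.01161·1220·0.3329 = 4.716 m
Minor: ΣK = 5.94; h_m = ΣK·V²/2g = 1.978 m
Total H_L = 4.716 + 1.978 = 6.693 m

H_L ≈ 6.69 m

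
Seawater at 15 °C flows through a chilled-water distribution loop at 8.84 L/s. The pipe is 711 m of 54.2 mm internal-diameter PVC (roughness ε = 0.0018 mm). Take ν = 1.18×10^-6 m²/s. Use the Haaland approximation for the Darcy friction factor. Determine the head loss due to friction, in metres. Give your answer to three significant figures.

h_f ≈ 158 m

V = 4Q/(πD²) = 4·0.00884/(π·0.0542²) = 3.831 m/s
Re = VD/ν = 3.831·0.0542/1.18×10^-6 = 1.76×10^5 → turbulent
ε/D = 0.0018/54.2 = 3.32×10^-5
Haaland: f = 0.01609
h_f = f(L/D)V²/(2g) = 0.01609·(711/0.0542)·3.831²/(2·9.81) = 157.9 m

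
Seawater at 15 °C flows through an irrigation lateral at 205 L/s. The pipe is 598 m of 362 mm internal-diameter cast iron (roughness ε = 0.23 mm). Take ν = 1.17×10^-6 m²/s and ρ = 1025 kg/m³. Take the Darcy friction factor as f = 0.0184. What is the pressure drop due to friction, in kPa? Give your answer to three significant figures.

V = 4Q/(πD²) = 4·0.205/(π·0.362²) = 1.992 m/s
h_f = f(L/D)V²/(2g) = 0.01840·(598/0.362)·1.992²/(2·9.81) = 6.146 m
Δp = ρg·h_f = 1025·9.81·6.146 = 61.80 kPa

Δp ≈ 61.8 kPa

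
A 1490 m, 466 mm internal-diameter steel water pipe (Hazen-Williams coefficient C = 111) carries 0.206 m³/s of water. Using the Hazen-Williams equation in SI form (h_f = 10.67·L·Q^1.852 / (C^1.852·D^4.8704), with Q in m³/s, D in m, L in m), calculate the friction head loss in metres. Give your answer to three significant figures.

h_f = 10.67·1490·0.206^1.852 / (111^1.852·0.466^4.8704) = 5.725 m

h_f ≈ 5.73 m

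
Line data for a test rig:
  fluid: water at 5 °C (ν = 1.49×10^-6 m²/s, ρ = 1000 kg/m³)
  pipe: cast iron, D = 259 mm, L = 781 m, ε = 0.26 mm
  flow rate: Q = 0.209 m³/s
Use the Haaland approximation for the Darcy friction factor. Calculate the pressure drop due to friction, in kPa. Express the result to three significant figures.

V = 4Q/(πD²) = 4·0.209/(π·0.259²) = 3.967 m/s
Re = VD/ν = 3.967·0.259/1.49×10^-6 = 6.90×10^5 → turbulent
ε/D = 0.26/259 = 0.00100
Haaland: f = 0.02008
h_f = f(L/D)V²/(2g) = 0.02008·(781/0.259)·3.967²/(2·9.81) = 48.55 m
Δp = ρg·h_f = 1000·9.81·48.55 = 476.3 kPa

Δp ≈ 476 kPa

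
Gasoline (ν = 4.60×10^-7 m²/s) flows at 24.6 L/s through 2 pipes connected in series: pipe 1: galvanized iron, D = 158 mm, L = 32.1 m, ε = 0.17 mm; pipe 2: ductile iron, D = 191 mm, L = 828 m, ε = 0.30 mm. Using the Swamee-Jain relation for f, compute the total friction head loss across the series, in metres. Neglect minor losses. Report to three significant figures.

Pipe 1: V = 1.255 m/s, Re = 4.31×10^5, ε/D = 0.00108, f = 0.02077, h_1 = f(L/D)V²/2g = 0.3386 m
Pipe 2: V = 0.8586 m/s, Re = 3.56×10^5, ε/D = 0.00157, f = 0.02273, h_2 = f(L/D)V²/2g = 3.702 m
Series → Q common, losses add: H = Σh = 4.040 m

H ≈ 4.04 m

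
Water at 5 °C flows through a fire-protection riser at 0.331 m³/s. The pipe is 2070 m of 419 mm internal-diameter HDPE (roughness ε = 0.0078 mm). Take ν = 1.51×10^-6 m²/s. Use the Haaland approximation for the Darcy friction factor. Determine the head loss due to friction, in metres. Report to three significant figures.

V = 4Q/(πD²) = 4·0.331/(π·0.419²) = 2.401 m/s
Re = VD/ν = 2.401·0.419/1.51×10^-6 = 6.66×10^5 → turbulent
ε/D = 0.0078/419 = 1.86×10^-5
Haaland: f = 0.01268
h_f = f(L/D)V²/(2g) = 0.01268·(2070/0.419)·2.401²/(2·9.81) = 18.41 m

h_f ≈ 18.4 m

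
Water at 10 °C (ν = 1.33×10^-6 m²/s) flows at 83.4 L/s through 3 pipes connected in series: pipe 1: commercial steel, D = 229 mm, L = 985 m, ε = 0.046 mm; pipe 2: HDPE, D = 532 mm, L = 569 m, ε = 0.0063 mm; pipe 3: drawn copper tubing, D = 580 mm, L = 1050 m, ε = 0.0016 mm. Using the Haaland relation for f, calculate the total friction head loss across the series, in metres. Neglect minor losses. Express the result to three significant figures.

H ≈ 14.5 m

Pipe 1: V = 2.025 m/s, Re = 3.49×10^5, ε/D = 2.01×10^-4, f = 0.01581, h_1 = f(L/D)V²/2g = 14.22 m
Pipe 2: V = 0.3752 m/s, Re = 1.50×10^5, ε/D = 1.18×10^-5, f = 0.01646, h_2 = f(L/D)V²/2g = 0.1263 m
Pipe 3: V = 0.3157 m/s, Re = 1.38×10^5, ε/D = 2.76×10^-6, f = 0.01670, h_3 = f(L/D)V²/2g = 0.1536 m
Series → Q common, losses add: H = Σh = 14.50 m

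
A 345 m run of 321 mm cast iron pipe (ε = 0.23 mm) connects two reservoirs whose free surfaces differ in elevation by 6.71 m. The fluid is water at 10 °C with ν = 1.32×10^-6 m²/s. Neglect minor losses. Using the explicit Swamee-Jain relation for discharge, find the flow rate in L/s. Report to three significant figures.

Swamee-Jain (Type II): Q = -0.965·√(gD⁵h_f/L)·ln[ε/(3.7D) + √(3.17ν²L/(gD³h_f))]
√(gD⁵h_f/L) = √(9.81·0.321⁵·6.71/345) = 0.02550
ε/(3.7D) = 1.94×10^-4; √(3.17ν²L/(gD³h_f)) = 2.96×10^-5
Q = -0.965·0.02550·ln(2.232×10^-4) = 0.2069 m³/s
Check: V = 2.56 m/s, Re = 6.22×10^5, f = 0.01886, h_f = 6.75 m ≈ 6.71 m ✓

Q ≈ 207 L/s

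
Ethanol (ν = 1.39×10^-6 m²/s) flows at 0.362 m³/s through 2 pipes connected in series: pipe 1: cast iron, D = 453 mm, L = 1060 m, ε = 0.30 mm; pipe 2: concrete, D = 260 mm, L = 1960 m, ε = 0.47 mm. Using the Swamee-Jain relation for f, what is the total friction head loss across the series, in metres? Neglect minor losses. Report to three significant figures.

Pipe 1: V = 2.246 m/s, Re = 7.32×10^5, ε/D = 6.62×10^-4, f = 0.01847, h_1 = f(L/D)V²/2g = 11.11 m
Pipe 2: V = 6.818 m/s, Re = 1.28×10^6, ε/D = 0.00181, f = 0.02303, h_2 = f(L/D)V²/2g = 411.3 m
Series → Q common, losses add: H = Σh = 422.4 m

H ≈ 422 m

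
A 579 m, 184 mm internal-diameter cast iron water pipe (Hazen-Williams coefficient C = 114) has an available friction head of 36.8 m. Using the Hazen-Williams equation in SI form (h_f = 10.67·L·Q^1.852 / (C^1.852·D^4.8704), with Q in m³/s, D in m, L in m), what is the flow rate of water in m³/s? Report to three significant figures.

Q ≈ 0.0836 m³/s

Rearranging: Q = [h_f·C^1.852·D^4.8704 / (10.67·L)]^(1/1.852)
Q = [36.8·114^1.852·0.184^4.8704 / (10.67·579)]^0.540 = 0.08358 m³/s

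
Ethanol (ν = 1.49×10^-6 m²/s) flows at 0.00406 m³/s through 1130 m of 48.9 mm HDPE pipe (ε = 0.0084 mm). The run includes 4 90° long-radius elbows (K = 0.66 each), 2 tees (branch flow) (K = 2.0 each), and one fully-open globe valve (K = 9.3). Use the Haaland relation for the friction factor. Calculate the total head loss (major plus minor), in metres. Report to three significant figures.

H_L ≈ 113 m

V = 4Q/(πD²) = 2.162 m/s; V²/2g = 0.2382 m
Re = 7.09×10^4, ε/D = 1.72×10^-4 → f = 0.01980 (Haaland)
Major: h_f = f(L/D)·V²/2g = 0.01980·23108·0.2382 = 109.0 m
Minor: ΣK = 15.9; h_m = ΣK·V²/2g = 3.797 m
Total H_L = 109.0 + 3.797 = 112.8 m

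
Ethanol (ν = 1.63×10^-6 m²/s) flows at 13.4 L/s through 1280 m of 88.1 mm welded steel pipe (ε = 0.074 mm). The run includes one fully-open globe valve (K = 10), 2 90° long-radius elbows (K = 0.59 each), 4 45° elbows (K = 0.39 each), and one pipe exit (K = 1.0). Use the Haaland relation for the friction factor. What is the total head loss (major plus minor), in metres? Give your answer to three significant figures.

V = 4Q/(πD²) = 2.198 m/s; V²/2g = 0.2463 m
Re = 1.19×10^5, ε/D = 8.40×10^-4 → f = 0.02105 (Haaland)
Major: h_f = f(L/D)·V²/2g = 0.02105·14529·0.2463 = 75.33 m
Minor: ΣK = 13.7; h_m = ΣK·V²/2g = 3.384 m
Total H_L = 75.33 + 3.384 = 78.71 m

H_L ≈ 78.7 m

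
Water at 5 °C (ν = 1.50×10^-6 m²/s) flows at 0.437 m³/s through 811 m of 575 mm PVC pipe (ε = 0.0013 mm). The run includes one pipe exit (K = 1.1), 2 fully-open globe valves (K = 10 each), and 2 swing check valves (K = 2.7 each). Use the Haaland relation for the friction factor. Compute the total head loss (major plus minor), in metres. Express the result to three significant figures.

V = 4Q/(πD²) = 1.683 m/s; V²/2g = 0.1443 m
Re = 6.45×10^5, ε/D = 2.26×10^-6 → f = 0.01252 (Haaland)
Major: h_f = f(L/D)·V²/2g = 0.01252·1410·0.1443 = 2.548 m
Minor: ΣK = 26.5; h_m = ΣK·V²/2g = 3.825 m
Total H_L = 2.548 + 3.825 = 6.374 m

H_L ≈ 6.37 m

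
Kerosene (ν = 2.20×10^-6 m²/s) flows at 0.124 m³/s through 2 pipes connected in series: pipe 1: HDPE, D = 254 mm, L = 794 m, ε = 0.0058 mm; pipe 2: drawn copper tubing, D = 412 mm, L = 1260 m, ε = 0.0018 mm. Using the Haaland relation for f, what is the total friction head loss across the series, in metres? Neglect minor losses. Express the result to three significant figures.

H ≈ 16.2 m

Pipe 1: V = 2.447 m/s, Re = 2.83×10^5, ε/D = 2.28×10^-5, f = 0.01469, h_1 = f(L/D)V²/2g = 14.02 m
Pipe 2: V = 0.9301 m/s, Re = 1.74×10^5, ε/D = 4.37×10^-6, f = 0.01595, h_2 = f(L/D)V²/2g = 2.150 m
Series → Q common, losses add: H = Σh = 16.17 m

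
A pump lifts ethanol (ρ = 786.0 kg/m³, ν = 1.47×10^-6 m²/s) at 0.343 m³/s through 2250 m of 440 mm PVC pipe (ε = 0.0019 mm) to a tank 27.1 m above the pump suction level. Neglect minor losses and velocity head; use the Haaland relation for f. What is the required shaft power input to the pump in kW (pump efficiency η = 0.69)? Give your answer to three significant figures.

P_shaft ≈ 167 kW

V = 4Q/(πD²) = 2.256 m/s; Re = 6.75×10^5; ε/D = 4.32×10^-6; f = 0.01245
h_f = f(L/D)V²/2g = 16.51 m
Total head H = z + h_f = 27.1 + 16.51 = 43.61 m
P_hyd = ρgQH = 786.0·9.81·0.343·43.61 = 115.3 kW
P_shaft = P_hyd/η = 115.3/0.69 = 167.1 kW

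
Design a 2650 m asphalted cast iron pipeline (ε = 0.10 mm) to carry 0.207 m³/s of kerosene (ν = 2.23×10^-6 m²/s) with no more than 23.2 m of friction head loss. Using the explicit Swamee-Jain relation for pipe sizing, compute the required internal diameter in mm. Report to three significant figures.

Swamee-Jain (Type III): D = 0.66·[ε^1.25·(LQ²/(gh_f))^4.75 + ν·Q^9.4·(L/(gh_f))^5.2]^0.04
LQ²/(gh_f) = 0.4989; L/(gh_f) = 11.64
Term 1 = ε^1.25·(…)^4.75 = 3.68×10^-7; Term 2 = ν·Q^9.4·(…)^5.2 = 2.90×10^-7
D = 0.66·(3.68×10^-7 + 2.90×10^-7)^0.04 = 0.3735 m = 373 mm
Check: V = 1.89 m/s, Re = 3.16×10^5, f = 0.01674, h_f = 21.6 m ≈ 23.2 m ✓

D ≈ 373 mm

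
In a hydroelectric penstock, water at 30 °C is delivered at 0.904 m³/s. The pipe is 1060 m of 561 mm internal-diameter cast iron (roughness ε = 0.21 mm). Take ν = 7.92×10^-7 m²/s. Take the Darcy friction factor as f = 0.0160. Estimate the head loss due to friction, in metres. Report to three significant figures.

V = 4Q/(πD²) = 4·0.904/(π·0.561²) = 3.657 m/s
h_f = f(L/D)V²/(2g) = 0.01600·(1060/0.561)·3.657²/(2·9.81) = 20.61 m

h_f ≈ 20.6 m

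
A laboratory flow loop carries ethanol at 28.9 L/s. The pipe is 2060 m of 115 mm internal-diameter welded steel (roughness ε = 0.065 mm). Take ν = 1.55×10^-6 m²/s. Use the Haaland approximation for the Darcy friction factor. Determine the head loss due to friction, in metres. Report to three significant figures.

h_f ≈ 134 m

V = 4Q/(πD²) = 4·0.0289/(π·0.115²) = 2.782 m/s
Re = VD/ν = 2.782·0.115/1.55×10^-6 = 2.06×10^5 → turbulent
ε/D = 0.065/115 = 5.65×10^-4
Haaland: f = 0.01892
h_f = f(L/D)V²/(2g) = 0.01892·(2060/0.115)·2.782²/(2·9.81) = 133.8 m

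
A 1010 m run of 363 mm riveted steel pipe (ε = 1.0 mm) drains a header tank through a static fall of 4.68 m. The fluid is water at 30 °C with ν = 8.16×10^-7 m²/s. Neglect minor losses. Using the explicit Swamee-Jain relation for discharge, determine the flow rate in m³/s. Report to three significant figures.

Q ≈ 0.117 m³/s

Swamee-Jain (Type II): Q = -0.965·√(gD⁵h_f/L)·ln[ε/(3.7D) + √(3.17ν²L/(gD³h_f))]
√(gD⁵h_f/L) = √(9.81·0.363⁵·4.68/1010) = 0.01693
ε/(3.7D) = 7.45×10^-4; √(3.17ν²L/(gD³h_f)) = 3.12×10^-5
Q = -0.965·0.01693·ln(7.757×10^-4) = 0.1170 m³/s
Check: V = 1.13 m/s, Re = 5.03×10^5, f = 0.02595, h_f = 4.70 m ≈ 4.68 m ✓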